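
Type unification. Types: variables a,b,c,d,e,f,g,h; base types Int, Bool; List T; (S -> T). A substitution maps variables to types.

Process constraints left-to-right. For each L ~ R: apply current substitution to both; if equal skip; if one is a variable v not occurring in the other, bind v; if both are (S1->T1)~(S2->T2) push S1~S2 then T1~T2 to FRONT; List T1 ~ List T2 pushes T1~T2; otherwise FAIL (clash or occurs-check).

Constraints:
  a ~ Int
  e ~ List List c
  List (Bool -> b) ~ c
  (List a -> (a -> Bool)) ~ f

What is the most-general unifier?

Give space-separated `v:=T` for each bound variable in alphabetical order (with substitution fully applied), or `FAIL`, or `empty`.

step 1: unify a ~ Int  [subst: {-} | 3 pending]
  bind a := Int
step 2: unify e ~ List List c  [subst: {a:=Int} | 2 pending]
  bind e := List List c
step 3: unify List (Bool -> b) ~ c  [subst: {a:=Int, e:=List List c} | 1 pending]
  bind c := List (Bool -> b)
step 4: unify (List Int -> (Int -> Bool)) ~ f  [subst: {a:=Int, e:=List List c, c:=List (Bool -> b)} | 0 pending]
  bind f := (List Int -> (Int -> Bool))

Answer: a:=Int c:=List (Bool -> b) e:=List List List (Bool -> b) f:=(List Int -> (Int -> Bool))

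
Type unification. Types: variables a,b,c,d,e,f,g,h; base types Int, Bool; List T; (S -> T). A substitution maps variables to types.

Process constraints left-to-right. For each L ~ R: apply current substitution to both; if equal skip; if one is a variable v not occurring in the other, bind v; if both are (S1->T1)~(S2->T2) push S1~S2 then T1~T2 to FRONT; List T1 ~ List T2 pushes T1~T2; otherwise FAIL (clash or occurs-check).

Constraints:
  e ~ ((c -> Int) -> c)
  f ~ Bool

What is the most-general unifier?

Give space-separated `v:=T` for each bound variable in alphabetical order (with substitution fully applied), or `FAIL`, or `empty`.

step 1: unify e ~ ((c -> Int) -> c)  [subst: {-} | 1 pending]
  bind e := ((c -> Int) -> c)
step 2: unify f ~ Bool  [subst: {e:=((c -> Int) -> c)} | 0 pending]
  bind f := Bool

Answer: e:=((c -> Int) -> c) f:=Bool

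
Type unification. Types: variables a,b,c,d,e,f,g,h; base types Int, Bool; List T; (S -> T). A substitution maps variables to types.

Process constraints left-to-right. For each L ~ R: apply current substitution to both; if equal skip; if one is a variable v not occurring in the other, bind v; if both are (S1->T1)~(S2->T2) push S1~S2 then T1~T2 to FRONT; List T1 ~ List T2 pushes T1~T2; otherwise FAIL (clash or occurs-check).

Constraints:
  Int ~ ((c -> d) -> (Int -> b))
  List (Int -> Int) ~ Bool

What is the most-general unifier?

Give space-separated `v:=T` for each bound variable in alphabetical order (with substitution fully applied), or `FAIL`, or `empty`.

Answer: FAIL

Derivation:
step 1: unify Int ~ ((c -> d) -> (Int -> b))  [subst: {-} | 1 pending]
  clash: Int vs ((c -> d) -> (Int -> b))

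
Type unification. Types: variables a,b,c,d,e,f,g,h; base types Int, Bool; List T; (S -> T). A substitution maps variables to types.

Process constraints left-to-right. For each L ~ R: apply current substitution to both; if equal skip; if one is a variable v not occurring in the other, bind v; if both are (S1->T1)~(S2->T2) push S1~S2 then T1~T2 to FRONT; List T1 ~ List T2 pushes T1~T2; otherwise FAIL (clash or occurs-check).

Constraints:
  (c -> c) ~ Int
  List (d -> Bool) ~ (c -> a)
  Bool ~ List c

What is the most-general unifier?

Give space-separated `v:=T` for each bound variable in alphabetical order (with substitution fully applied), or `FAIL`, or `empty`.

Answer: FAIL

Derivation:
step 1: unify (c -> c) ~ Int  [subst: {-} | 2 pending]
  clash: (c -> c) vs Int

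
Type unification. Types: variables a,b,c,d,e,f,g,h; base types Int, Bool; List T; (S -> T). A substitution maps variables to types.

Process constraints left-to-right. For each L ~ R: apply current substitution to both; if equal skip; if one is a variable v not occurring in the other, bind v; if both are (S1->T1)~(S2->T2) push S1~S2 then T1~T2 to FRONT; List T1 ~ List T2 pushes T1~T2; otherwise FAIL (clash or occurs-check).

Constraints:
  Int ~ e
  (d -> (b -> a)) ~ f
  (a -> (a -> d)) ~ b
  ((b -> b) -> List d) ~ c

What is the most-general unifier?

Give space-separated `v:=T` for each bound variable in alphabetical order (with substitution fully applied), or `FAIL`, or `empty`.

step 1: unify Int ~ e  [subst: {-} | 3 pending]
  bind e := Int
step 2: unify (d -> (b -> a)) ~ f  [subst: {e:=Int} | 2 pending]
  bind f := (d -> (b -> a))
step 3: unify (a -> (a -> d)) ~ b  [subst: {e:=Int, f:=(d -> (b -> a))} | 1 pending]
  bind b := (a -> (a -> d))
step 4: unify (((a -> (a -> d)) -> (a -> (a -> d))) -> List d) ~ c  [subst: {e:=Int, f:=(d -> (b -> a)), b:=(a -> (a -> d))} | 0 pending]
  bind c := (((a -> (a -> d)) -> (a -> (a -> d))) -> List d)

Answer: b:=(a -> (a -> d)) c:=(((a -> (a -> d)) -> (a -> (a -> d))) -> List d) e:=Int f:=(d -> ((a -> (a -> d)) -> a))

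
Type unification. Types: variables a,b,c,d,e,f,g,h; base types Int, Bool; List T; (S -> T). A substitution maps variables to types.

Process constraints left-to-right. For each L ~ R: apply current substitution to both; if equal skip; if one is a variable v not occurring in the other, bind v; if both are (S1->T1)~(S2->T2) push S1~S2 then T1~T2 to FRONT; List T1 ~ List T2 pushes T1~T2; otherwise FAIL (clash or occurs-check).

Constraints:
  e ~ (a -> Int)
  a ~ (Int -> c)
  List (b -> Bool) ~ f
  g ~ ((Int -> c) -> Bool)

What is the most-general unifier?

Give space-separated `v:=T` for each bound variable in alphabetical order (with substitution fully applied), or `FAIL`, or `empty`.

step 1: unify e ~ (a -> Int)  [subst: {-} | 3 pending]
  bind e := (a -> Int)
step 2: unify a ~ (Int -> c)  [subst: {e:=(a -> Int)} | 2 pending]
  bind a := (Int -> c)
step 3: unify List (b -> Bool) ~ f  [subst: {e:=(a -> Int), a:=(Int -> c)} | 1 pending]
  bind f := List (b -> Bool)
step 4: unify g ~ ((Int -> c) -> Bool)  [subst: {e:=(a -> Int), a:=(Int -> c), f:=List (b -> Bool)} | 0 pending]
  bind g := ((Int -> c) -> Bool)

Answer: a:=(Int -> c) e:=((Int -> c) -> Int) f:=List (b -> Bool) g:=((Int -> c) -> Bool)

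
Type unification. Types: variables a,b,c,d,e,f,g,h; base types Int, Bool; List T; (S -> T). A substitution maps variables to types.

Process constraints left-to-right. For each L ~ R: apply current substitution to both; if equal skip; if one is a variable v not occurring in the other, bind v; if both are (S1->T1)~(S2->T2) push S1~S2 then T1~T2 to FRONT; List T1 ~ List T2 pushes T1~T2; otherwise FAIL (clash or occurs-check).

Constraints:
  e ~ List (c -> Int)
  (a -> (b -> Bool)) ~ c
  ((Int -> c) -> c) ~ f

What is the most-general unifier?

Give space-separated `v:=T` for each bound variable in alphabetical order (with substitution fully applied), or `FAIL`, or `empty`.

Answer: c:=(a -> (b -> Bool)) e:=List ((a -> (b -> Bool)) -> Int) f:=((Int -> (a -> (b -> Bool))) -> (a -> (b -> Bool)))

Derivation:
step 1: unify e ~ List (c -> Int)  [subst: {-} | 2 pending]
  bind e := List (c -> Int)
step 2: unify (a -> (b -> Bool)) ~ c  [subst: {e:=List (c -> Int)} | 1 pending]
  bind c := (a -> (b -> Bool))
step 3: unify ((Int -> (a -> (b -> Bool))) -> (a -> (b -> Bool))) ~ f  [subst: {e:=List (c -> Int), c:=(a -> (b -> Bool))} | 0 pending]
  bind f := ((Int -> (a -> (b -> Bool))) -> (a -> (b -> Bool)))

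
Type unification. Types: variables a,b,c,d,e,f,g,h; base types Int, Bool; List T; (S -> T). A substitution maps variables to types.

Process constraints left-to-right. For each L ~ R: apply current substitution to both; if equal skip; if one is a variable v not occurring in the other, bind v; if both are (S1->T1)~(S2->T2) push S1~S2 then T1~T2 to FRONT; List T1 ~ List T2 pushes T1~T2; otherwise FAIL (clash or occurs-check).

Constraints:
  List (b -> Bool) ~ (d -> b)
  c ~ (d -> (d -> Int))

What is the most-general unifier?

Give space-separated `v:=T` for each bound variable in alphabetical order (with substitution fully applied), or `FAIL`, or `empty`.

Answer: FAIL

Derivation:
step 1: unify List (b -> Bool) ~ (d -> b)  [subst: {-} | 1 pending]
  clash: List (b -> Bool) vs (d -> b)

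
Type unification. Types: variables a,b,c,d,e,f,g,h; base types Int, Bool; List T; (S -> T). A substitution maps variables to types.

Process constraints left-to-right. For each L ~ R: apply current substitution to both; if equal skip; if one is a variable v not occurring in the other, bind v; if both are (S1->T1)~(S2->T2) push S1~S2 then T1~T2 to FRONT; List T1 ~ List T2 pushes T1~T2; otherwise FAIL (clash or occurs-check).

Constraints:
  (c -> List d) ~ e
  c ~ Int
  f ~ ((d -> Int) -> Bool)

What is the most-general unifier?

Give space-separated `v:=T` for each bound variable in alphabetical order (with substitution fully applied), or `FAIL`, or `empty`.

step 1: unify (c -> List d) ~ e  [subst: {-} | 2 pending]
  bind e := (c -> List d)
step 2: unify c ~ Int  [subst: {e:=(c -> List d)} | 1 pending]
  bind c := Int
step 3: unify f ~ ((d -> Int) -> Bool)  [subst: {e:=(c -> List d), c:=Int} | 0 pending]
  bind f := ((d -> Int) -> Bool)

Answer: c:=Int e:=(Int -> List d) f:=((d -> Int) -> Bool)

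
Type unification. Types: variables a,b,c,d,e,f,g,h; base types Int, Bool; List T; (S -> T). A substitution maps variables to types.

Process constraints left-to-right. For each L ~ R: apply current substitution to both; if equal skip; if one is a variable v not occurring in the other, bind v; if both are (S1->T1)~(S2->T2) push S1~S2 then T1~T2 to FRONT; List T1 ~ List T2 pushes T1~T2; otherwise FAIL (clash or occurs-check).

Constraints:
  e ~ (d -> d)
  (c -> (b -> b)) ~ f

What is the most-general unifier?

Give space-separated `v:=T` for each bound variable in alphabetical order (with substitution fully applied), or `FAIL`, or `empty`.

step 1: unify e ~ (d -> d)  [subst: {-} | 1 pending]
  bind e := (d -> d)
step 2: unify (c -> (b -> b)) ~ f  [subst: {e:=(d -> d)} | 0 pending]
  bind f := (c -> (b -> b))

Answer: e:=(d -> d) f:=(c -> (b -> b))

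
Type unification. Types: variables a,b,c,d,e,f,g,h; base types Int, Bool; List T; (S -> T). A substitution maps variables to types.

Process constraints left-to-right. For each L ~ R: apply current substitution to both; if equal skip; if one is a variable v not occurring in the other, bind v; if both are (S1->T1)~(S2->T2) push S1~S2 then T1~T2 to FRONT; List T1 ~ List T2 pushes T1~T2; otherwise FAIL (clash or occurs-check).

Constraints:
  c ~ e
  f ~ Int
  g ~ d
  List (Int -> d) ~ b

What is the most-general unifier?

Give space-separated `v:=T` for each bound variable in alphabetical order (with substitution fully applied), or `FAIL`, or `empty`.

step 1: unify c ~ e  [subst: {-} | 3 pending]
  bind c := e
step 2: unify f ~ Int  [subst: {c:=e} | 2 pending]
  bind f := Int
step 3: unify g ~ d  [subst: {c:=e, f:=Int} | 1 pending]
  bind g := d
step 4: unify List (Int -> d) ~ b  [subst: {c:=e, f:=Int, g:=d} | 0 pending]
  bind b := List (Int -> d)

Answer: b:=List (Int -> d) c:=e f:=Int g:=d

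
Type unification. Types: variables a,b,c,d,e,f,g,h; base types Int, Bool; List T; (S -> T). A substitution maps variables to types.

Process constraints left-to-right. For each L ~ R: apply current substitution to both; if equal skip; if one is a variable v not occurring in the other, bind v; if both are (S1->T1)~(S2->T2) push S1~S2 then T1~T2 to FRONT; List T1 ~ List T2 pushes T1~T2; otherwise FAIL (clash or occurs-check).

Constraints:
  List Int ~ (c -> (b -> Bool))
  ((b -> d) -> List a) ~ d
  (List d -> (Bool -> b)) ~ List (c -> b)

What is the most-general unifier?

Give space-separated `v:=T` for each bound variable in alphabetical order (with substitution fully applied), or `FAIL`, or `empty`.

step 1: unify List Int ~ (c -> (b -> Bool))  [subst: {-} | 2 pending]
  clash: List Int vs (c -> (b -> Bool))

Answer: FAIL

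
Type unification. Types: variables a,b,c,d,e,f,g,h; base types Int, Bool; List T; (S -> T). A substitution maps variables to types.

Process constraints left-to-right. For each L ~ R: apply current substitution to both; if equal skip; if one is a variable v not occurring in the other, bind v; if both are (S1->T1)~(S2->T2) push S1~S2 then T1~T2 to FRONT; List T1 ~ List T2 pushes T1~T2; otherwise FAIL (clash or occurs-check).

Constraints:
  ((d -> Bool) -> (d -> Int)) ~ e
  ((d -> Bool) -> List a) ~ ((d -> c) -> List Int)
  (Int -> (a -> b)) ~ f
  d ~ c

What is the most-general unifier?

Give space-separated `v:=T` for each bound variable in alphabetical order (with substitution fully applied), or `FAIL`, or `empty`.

step 1: unify ((d -> Bool) -> (d -> Int)) ~ e  [subst: {-} | 3 pending]
  bind e := ((d -> Bool) -> (d -> Int))
step 2: unify ((d -> Bool) -> List a) ~ ((d -> c) -> List Int)  [subst: {e:=((d -> Bool) -> (d -> Int))} | 2 pending]
  -> decompose arrow: push (d -> Bool)~(d -> c), List a~List Int
step 3: unify (d -> Bool) ~ (d -> c)  [subst: {e:=((d -> Bool) -> (d -> Int))} | 3 pending]
  -> decompose arrow: push d~d, Bool~c
step 4: unify d ~ d  [subst: {e:=((d -> Bool) -> (d -> Int))} | 4 pending]
  -> identical, skip
step 5: unify Bool ~ c  [subst: {e:=((d -> Bool) -> (d -> Int))} | 3 pending]
  bind c := Bool
step 6: unify List a ~ List Int  [subst: {e:=((d -> Bool) -> (d -> Int)), c:=Bool} | 2 pending]
  -> decompose List: push a~Int
step 7: unify a ~ Int  [subst: {e:=((d -> Bool) -> (d -> Int)), c:=Bool} | 2 pending]
  bind a := Int
step 8: unify (Int -> (Int -> b)) ~ f  [subst: {e:=((d -> Bool) -> (d -> Int)), c:=Bool, a:=Int} | 1 pending]
  bind f := (Int -> (Int -> b))
step 9: unify d ~ Bool  [subst: {e:=((d -> Bool) -> (d -> Int)), c:=Bool, a:=Int, f:=(Int -> (Int -> b))} | 0 pending]
  bind d := Bool

Answer: a:=Int c:=Bool d:=Bool e:=((Bool -> Bool) -> (Bool -> Int)) f:=(Int -> (Int -> b))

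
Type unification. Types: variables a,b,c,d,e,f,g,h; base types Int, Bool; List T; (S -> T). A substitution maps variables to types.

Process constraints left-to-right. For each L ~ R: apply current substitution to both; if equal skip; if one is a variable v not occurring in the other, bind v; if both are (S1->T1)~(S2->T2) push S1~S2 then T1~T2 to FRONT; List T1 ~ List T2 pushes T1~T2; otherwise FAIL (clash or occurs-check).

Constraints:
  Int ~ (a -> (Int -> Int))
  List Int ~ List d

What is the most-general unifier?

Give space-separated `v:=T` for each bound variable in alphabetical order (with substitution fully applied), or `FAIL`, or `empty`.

Answer: FAIL

Derivation:
step 1: unify Int ~ (a -> (Int -> Int))  [subst: {-} | 1 pending]
  clash: Int vs (a -> (Int -> Int))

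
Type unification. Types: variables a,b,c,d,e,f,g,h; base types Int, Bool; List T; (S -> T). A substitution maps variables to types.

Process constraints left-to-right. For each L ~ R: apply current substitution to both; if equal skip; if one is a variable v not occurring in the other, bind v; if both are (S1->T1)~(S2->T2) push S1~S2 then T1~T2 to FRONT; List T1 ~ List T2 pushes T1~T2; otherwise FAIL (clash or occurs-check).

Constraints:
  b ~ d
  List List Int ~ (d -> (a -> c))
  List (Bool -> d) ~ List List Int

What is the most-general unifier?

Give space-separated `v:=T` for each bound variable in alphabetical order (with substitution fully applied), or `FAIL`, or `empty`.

step 1: unify b ~ d  [subst: {-} | 2 pending]
  bind b := d
step 2: unify List List Int ~ (d -> (a -> c))  [subst: {b:=d} | 1 pending]
  clash: List List Int vs (d -> (a -> c))

Answer: FAIL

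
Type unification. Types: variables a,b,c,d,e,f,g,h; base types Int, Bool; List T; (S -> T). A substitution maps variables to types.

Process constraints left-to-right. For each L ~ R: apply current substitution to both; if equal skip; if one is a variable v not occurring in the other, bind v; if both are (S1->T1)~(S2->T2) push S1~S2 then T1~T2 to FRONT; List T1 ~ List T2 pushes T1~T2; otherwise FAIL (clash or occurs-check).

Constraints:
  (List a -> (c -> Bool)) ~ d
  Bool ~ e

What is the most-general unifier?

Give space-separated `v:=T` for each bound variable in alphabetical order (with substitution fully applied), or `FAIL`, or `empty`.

step 1: unify (List a -> (c -> Bool)) ~ d  [subst: {-} | 1 pending]
  bind d := (List a -> (c -> Bool))
step 2: unify Bool ~ e  [subst: {d:=(List a -> (c -> Bool))} | 0 pending]
  bind e := Bool

Answer: d:=(List a -> (c -> Bool)) e:=Bool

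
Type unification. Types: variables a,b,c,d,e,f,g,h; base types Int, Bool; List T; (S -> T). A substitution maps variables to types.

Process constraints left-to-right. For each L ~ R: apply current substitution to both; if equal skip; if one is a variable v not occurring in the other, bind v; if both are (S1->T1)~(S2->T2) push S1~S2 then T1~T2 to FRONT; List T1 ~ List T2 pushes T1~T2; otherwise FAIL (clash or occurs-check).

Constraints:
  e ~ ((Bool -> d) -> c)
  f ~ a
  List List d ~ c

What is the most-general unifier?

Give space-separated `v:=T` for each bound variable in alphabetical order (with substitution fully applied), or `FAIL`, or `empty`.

Answer: c:=List List d e:=((Bool -> d) -> List List d) f:=a

Derivation:
step 1: unify e ~ ((Bool -> d) -> c)  [subst: {-} | 2 pending]
  bind e := ((Bool -> d) -> c)
step 2: unify f ~ a  [subst: {e:=((Bool -> d) -> c)} | 1 pending]
  bind f := a
step 3: unify List List d ~ c  [subst: {e:=((Bool -> d) -> c), f:=a} | 0 pending]
  bind c := List List d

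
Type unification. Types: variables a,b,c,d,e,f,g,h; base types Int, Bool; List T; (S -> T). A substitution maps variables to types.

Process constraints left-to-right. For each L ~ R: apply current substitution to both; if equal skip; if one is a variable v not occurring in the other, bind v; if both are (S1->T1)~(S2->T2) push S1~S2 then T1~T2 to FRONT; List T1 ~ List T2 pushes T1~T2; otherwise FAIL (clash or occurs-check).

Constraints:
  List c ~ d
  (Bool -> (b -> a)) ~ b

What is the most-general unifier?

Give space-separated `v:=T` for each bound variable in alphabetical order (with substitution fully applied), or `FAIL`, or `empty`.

step 1: unify List c ~ d  [subst: {-} | 1 pending]
  bind d := List c
step 2: unify (Bool -> (b -> a)) ~ b  [subst: {d:=List c} | 0 pending]
  occurs-check fail

Answer: FAIL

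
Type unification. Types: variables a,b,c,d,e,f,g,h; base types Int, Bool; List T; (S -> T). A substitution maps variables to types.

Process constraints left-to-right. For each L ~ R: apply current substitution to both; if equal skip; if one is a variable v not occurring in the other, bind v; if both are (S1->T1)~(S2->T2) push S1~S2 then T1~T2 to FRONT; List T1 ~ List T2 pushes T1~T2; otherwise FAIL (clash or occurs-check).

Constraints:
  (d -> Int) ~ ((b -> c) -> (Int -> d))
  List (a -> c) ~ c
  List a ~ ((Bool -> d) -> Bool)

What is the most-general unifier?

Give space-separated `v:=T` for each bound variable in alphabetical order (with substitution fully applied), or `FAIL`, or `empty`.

Answer: FAIL

Derivation:
step 1: unify (d -> Int) ~ ((b -> c) -> (Int -> d))  [subst: {-} | 2 pending]
  -> decompose arrow: push d~(b -> c), Int~(Int -> d)
step 2: unify d ~ (b -> c)  [subst: {-} | 3 pending]
  bind d := (b -> c)
step 3: unify Int ~ (Int -> (b -> c))  [subst: {d:=(b -> c)} | 2 pending]
  clash: Int vs (Int -> (b -> c))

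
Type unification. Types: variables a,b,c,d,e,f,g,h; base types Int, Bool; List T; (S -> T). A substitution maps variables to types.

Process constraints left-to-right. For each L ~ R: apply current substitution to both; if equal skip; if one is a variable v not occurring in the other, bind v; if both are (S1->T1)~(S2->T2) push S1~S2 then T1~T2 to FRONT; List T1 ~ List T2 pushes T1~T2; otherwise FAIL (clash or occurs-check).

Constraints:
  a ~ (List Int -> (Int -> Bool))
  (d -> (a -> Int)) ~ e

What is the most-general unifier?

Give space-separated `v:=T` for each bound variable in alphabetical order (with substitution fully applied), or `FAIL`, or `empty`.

step 1: unify a ~ (List Int -> (Int -> Bool))  [subst: {-} | 1 pending]
  bind a := (List Int -> (Int -> Bool))
step 2: unify (d -> ((List Int -> (Int -> Bool)) -> Int)) ~ e  [subst: {a:=(List Int -> (Int -> Bool))} | 0 pending]
  bind e := (d -> ((List Int -> (Int -> Bool)) -> Int))

Answer: a:=(List Int -> (Int -> Bool)) e:=(d -> ((List Int -> (Int -> Bool)) -> Int))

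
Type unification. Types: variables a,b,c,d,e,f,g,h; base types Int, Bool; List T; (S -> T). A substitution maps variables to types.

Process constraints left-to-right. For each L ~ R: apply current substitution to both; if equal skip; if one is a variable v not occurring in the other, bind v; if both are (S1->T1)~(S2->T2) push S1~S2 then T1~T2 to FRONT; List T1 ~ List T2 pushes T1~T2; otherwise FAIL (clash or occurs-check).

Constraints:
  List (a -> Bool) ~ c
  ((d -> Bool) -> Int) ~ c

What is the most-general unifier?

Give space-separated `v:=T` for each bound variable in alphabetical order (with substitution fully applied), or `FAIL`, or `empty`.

step 1: unify List (a -> Bool) ~ c  [subst: {-} | 1 pending]
  bind c := List (a -> Bool)
step 2: unify ((d -> Bool) -> Int) ~ List (a -> Bool)  [subst: {c:=List (a -> Bool)} | 0 pending]
  clash: ((d -> Bool) -> Int) vs List (a -> Bool)

Answer: FAIL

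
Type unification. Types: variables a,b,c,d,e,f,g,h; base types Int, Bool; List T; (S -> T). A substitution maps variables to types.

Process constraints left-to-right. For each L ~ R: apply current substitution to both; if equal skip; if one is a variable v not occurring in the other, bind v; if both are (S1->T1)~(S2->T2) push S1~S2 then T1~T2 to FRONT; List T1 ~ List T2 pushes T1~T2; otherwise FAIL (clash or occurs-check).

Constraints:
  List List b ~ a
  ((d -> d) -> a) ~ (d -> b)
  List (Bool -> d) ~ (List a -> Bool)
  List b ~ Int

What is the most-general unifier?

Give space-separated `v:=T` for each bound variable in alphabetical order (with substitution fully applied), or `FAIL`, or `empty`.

step 1: unify List List b ~ a  [subst: {-} | 3 pending]
  bind a := List List b
step 2: unify ((d -> d) -> List List b) ~ (d -> b)  [subst: {a:=List List b} | 2 pending]
  -> decompose arrow: push (d -> d)~d, List List b~b
step 3: unify (d -> d) ~ d  [subst: {a:=List List b} | 3 pending]
  occurs-check fail

Answer: FAIL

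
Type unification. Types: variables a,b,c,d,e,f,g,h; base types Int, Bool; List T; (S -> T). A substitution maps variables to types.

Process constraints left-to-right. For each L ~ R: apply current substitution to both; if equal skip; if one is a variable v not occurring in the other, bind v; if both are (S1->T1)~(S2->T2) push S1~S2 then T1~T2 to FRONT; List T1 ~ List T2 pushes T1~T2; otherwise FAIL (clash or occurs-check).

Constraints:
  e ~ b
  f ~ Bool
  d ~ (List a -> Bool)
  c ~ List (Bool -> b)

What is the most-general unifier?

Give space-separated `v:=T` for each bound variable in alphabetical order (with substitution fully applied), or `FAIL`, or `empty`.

Answer: c:=List (Bool -> b) d:=(List a -> Bool) e:=b f:=Bool

Derivation:
step 1: unify e ~ b  [subst: {-} | 3 pending]
  bind e := b
step 2: unify f ~ Bool  [subst: {e:=b} | 2 pending]
  bind f := Bool
step 3: unify d ~ (List a -> Bool)  [subst: {e:=b, f:=Bool} | 1 pending]
  bind d := (List a -> Bool)
step 4: unify c ~ List (Bool -> b)  [subst: {e:=b, f:=Bool, d:=(List a -> Bool)} | 0 pending]
  bind c := List (Bool -> b)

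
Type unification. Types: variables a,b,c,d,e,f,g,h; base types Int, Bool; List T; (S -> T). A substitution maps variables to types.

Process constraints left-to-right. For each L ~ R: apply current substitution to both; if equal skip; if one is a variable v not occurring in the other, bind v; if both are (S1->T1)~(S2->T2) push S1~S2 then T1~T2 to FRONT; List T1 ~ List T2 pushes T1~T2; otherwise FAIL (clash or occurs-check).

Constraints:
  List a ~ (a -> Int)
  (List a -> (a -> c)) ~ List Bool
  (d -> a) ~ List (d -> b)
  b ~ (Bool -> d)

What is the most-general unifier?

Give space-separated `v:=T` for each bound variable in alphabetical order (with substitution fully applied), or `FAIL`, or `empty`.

step 1: unify List a ~ (a -> Int)  [subst: {-} | 3 pending]
  clash: List a vs (a -> Int)

Answer: FAIL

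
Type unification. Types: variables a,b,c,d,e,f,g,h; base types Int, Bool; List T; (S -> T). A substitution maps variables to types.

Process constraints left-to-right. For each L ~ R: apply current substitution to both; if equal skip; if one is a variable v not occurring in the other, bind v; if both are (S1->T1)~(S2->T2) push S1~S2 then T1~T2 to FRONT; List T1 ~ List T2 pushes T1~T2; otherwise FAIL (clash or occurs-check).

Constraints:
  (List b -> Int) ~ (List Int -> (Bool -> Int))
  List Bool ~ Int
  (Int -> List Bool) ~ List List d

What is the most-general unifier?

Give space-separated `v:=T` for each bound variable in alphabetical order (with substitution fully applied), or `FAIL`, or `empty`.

step 1: unify (List b -> Int) ~ (List Int -> (Bool -> Int))  [subst: {-} | 2 pending]
  -> decompose arrow: push List b~List Int, Int~(Bool -> Int)
step 2: unify List b ~ List Int  [subst: {-} | 3 pending]
  -> decompose List: push b~Int
step 3: unify b ~ Int  [subst: {-} | 3 pending]
  bind b := Int
step 4: unify Int ~ (Bool -> Int)  [subst: {b:=Int} | 2 pending]
  clash: Int vs (Bool -> Int)

Answer: FAIL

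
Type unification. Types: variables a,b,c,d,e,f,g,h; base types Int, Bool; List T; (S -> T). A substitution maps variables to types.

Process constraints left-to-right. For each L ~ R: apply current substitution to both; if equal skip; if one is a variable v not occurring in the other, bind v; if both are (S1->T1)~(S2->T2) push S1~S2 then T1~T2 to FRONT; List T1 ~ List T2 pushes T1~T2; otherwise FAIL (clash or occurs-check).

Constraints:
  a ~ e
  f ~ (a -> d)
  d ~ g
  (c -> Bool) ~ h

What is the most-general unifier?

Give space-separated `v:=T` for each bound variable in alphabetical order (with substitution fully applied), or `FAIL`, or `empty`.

Answer: a:=e d:=g f:=(e -> g) h:=(c -> Bool)

Derivation:
step 1: unify a ~ e  [subst: {-} | 3 pending]
  bind a := e
step 2: unify f ~ (e -> d)  [subst: {a:=e} | 2 pending]
  bind f := (e -> d)
step 3: unify d ~ g  [subst: {a:=e, f:=(e -> d)} | 1 pending]
  bind d := g
step 4: unify (c -> Bool) ~ h  [subst: {a:=e, f:=(e -> d), d:=g} | 0 pending]
  bind h := (c -> Bool)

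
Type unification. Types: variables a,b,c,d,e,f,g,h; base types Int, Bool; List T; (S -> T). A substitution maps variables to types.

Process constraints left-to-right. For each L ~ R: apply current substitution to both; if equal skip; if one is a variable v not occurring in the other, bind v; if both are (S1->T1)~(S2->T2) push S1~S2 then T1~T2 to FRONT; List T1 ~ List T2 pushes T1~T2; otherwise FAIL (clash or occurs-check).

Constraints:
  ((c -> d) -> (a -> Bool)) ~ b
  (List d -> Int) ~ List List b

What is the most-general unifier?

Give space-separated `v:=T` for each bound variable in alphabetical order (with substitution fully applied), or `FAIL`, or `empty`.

step 1: unify ((c -> d) -> (a -> Bool)) ~ b  [subst: {-} | 1 pending]
  bind b := ((c -> d) -> (a -> Bool))
step 2: unify (List d -> Int) ~ List List ((c -> d) -> (a -> Bool))  [subst: {b:=((c -> d) -> (a -> Bool))} | 0 pending]
  clash: (List d -> Int) vs List List ((c -> d) -> (a -> Bool))

Answer: FAIL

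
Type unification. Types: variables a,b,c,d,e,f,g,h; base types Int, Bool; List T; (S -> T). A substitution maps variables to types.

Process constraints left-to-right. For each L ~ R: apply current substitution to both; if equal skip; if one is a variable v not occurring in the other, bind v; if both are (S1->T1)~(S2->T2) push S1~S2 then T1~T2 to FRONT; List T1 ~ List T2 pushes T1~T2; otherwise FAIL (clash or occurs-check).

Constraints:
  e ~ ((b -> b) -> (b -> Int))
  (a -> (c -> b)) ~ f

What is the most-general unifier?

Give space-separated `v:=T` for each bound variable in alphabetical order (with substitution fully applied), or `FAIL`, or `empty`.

Answer: e:=((b -> b) -> (b -> Int)) f:=(a -> (c -> b))

Derivation:
step 1: unify e ~ ((b -> b) -> (b -> Int))  [subst: {-} | 1 pending]
  bind e := ((b -> b) -> (b -> Int))
step 2: unify (a -> (c -> b)) ~ f  [subst: {e:=((b -> b) -> (b -> Int))} | 0 pending]
  bind f := (a -> (c -> b))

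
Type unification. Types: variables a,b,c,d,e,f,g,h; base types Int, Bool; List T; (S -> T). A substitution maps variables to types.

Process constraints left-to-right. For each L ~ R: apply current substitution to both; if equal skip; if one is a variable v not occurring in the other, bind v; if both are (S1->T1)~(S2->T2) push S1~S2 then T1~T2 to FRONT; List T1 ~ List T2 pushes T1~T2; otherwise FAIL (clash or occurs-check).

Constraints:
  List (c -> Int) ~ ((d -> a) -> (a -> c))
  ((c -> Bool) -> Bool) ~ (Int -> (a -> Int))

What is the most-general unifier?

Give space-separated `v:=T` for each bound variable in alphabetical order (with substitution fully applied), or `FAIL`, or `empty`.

step 1: unify List (c -> Int) ~ ((d -> a) -> (a -> c))  [subst: {-} | 1 pending]
  clash: List (c -> Int) vs ((d -> a) -> (a -> c))

Answer: FAIL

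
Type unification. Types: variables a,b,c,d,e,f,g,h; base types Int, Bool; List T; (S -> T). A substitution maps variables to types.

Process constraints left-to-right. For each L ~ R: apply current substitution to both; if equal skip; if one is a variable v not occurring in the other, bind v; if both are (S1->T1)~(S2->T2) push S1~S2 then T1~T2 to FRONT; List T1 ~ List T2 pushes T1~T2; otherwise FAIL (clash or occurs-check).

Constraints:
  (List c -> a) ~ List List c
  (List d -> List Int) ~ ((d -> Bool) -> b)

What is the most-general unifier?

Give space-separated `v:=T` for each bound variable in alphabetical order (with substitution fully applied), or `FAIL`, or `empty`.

Answer: FAIL

Derivation:
step 1: unify (List c -> a) ~ List List c  [subst: {-} | 1 pending]
  clash: (List c -> a) vs List List c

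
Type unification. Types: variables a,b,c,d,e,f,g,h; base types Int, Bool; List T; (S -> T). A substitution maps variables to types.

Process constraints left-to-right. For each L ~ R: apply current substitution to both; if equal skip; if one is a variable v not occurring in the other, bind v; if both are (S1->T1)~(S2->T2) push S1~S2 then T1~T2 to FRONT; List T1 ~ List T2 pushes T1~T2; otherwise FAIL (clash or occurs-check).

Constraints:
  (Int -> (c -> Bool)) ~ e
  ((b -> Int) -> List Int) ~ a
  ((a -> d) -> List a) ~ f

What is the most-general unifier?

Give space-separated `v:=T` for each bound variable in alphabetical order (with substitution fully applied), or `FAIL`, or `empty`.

Answer: a:=((b -> Int) -> List Int) e:=(Int -> (c -> Bool)) f:=((((b -> Int) -> List Int) -> d) -> List ((b -> Int) -> List Int))

Derivation:
step 1: unify (Int -> (c -> Bool)) ~ e  [subst: {-} | 2 pending]
  bind e := (Int -> (c -> Bool))
step 2: unify ((b -> Int) -> List Int) ~ a  [subst: {e:=(Int -> (c -> Bool))} | 1 pending]
  bind a := ((b -> Int) -> List Int)
step 3: unify ((((b -> Int) -> List Int) -> d) -> List ((b -> Int) -> List Int)) ~ f  [subst: {e:=(Int -> (c -> Bool)), a:=((b -> Int) -> List Int)} | 0 pending]
  bind f := ((((b -> Int) -> List Int) -> d) -> List ((b -> Int) -> List Int))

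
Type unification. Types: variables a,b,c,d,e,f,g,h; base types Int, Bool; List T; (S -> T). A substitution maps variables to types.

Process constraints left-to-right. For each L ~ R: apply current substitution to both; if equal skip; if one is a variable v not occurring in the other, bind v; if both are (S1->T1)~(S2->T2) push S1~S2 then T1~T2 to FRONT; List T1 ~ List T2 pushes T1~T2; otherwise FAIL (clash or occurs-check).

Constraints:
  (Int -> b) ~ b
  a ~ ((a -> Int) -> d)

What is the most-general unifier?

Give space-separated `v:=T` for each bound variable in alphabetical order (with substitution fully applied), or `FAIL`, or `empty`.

Answer: FAIL

Derivation:
step 1: unify (Int -> b) ~ b  [subst: {-} | 1 pending]
  occurs-check fail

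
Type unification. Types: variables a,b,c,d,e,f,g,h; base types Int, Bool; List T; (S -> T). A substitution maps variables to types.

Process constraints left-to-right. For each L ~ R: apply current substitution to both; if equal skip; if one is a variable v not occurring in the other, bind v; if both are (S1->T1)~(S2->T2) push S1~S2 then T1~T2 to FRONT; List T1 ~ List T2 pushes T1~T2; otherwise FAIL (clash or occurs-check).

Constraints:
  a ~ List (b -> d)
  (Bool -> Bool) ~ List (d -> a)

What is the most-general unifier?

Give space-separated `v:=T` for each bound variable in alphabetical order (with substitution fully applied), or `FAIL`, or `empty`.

step 1: unify a ~ List (b -> d)  [subst: {-} | 1 pending]
  bind a := List (b -> d)
step 2: unify (Bool -> Bool) ~ List (d -> List (b -> d))  [subst: {a:=List (b -> d)} | 0 pending]
  clash: (Bool -> Bool) vs List (d -> List (b -> d))

Answer: FAIL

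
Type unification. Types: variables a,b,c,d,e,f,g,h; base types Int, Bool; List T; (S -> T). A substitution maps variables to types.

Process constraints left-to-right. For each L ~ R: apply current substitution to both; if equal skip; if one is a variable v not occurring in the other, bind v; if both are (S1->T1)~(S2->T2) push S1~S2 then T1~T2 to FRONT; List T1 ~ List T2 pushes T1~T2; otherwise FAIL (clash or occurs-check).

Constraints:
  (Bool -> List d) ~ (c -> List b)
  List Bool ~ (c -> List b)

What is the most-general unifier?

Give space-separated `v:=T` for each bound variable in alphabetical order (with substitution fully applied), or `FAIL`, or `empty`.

step 1: unify (Bool -> List d) ~ (c -> List b)  [subst: {-} | 1 pending]
  -> decompose arrow: push Bool~c, List d~List b
step 2: unify Bool ~ c  [subst: {-} | 2 pending]
  bind c := Bool
step 3: unify List d ~ List b  [subst: {c:=Bool} | 1 pending]
  -> decompose List: push d~b
step 4: unify d ~ b  [subst: {c:=Bool} | 1 pending]
  bind d := b
step 5: unify List Bool ~ (Bool -> List b)  [subst: {c:=Bool, d:=b} | 0 pending]
  clash: List Bool vs (Bool -> List b)

Answer: FAIL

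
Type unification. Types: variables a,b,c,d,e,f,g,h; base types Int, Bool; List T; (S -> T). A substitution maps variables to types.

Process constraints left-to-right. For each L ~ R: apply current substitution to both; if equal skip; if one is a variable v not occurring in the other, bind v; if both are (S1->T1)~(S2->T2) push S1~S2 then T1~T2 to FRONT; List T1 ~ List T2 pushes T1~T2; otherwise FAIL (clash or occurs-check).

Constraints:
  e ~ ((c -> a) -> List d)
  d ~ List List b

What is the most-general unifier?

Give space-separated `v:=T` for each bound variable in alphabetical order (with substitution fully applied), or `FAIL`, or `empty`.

step 1: unify e ~ ((c -> a) -> List d)  [subst: {-} | 1 pending]
  bind e := ((c -> a) -> List d)
step 2: unify d ~ List List b  [subst: {e:=((c -> a) -> List d)} | 0 pending]
  bind d := List List b

Answer: d:=List List b e:=((c -> a) -> List List List b)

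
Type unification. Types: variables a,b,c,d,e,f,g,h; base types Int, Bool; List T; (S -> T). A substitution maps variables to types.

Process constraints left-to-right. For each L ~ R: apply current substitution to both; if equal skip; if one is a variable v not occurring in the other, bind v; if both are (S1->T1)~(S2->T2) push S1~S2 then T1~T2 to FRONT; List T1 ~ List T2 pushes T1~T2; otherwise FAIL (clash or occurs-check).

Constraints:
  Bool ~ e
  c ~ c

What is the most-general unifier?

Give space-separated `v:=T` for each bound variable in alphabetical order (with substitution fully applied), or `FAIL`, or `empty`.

Answer: e:=Bool

Derivation:
step 1: unify Bool ~ e  [subst: {-} | 1 pending]
  bind e := Bool
step 2: unify c ~ c  [subst: {e:=Bool} | 0 pending]
  -> identical, skip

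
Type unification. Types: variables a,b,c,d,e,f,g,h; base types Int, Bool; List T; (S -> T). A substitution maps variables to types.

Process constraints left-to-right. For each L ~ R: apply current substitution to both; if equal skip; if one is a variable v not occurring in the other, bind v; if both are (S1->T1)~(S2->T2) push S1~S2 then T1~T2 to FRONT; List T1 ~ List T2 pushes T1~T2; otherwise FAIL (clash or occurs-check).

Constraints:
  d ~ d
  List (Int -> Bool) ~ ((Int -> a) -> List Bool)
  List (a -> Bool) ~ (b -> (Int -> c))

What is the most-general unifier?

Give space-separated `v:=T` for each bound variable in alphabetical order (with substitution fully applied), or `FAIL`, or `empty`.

Answer: FAIL

Derivation:
step 1: unify d ~ d  [subst: {-} | 2 pending]
  -> identical, skip
step 2: unify List (Int -> Bool) ~ ((Int -> a) -> List Bool)  [subst: {-} | 1 pending]
  clash: List (Int -> Bool) vs ((Int -> a) -> List Bool)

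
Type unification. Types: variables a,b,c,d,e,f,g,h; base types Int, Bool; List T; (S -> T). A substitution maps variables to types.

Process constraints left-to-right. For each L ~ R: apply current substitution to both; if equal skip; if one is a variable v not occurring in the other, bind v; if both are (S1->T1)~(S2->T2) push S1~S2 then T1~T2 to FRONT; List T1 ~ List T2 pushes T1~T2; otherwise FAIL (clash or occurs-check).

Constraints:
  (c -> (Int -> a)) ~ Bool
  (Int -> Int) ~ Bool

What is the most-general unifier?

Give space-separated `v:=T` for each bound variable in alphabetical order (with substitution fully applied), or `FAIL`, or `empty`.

Answer: FAIL

Derivation:
step 1: unify (c -> (Int -> a)) ~ Bool  [subst: {-} | 1 pending]
  clash: (c -> (Int -> a)) vs Bool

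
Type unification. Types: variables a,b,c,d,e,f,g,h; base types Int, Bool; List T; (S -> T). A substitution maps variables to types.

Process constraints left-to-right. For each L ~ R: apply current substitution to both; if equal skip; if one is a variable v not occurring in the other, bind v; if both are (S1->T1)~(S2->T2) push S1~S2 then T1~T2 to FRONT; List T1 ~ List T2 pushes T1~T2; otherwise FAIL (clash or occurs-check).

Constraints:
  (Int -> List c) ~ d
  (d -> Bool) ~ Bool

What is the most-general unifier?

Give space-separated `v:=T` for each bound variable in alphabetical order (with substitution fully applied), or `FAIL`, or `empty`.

step 1: unify (Int -> List c) ~ d  [subst: {-} | 1 pending]
  bind d := (Int -> List c)
step 2: unify ((Int -> List c) -> Bool) ~ Bool  [subst: {d:=(Int -> List c)} | 0 pending]
  clash: ((Int -> List c) -> Bool) vs Bool

Answer: FAIL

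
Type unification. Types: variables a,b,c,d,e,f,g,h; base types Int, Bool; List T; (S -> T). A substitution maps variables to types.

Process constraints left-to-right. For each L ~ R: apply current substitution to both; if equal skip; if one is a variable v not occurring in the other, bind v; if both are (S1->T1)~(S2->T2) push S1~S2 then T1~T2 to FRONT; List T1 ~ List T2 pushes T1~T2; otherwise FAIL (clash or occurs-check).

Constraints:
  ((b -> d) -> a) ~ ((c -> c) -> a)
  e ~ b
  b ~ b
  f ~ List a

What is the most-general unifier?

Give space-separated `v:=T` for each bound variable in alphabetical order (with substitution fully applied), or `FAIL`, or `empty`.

Answer: b:=c d:=c e:=c f:=List a

Derivation:
step 1: unify ((b -> d) -> a) ~ ((c -> c) -> a)  [subst: {-} | 3 pending]
  -> decompose arrow: push (b -> d)~(c -> c), a~a
step 2: unify (b -> d) ~ (c -> c)  [subst: {-} | 4 pending]
  -> decompose arrow: push b~c, d~c
step 3: unify b ~ c  [subst: {-} | 5 pending]
  bind b := c
step 4: unify d ~ c  [subst: {b:=c} | 4 pending]
  bind d := c
step 5: unify a ~ a  [subst: {b:=c, d:=c} | 3 pending]
  -> identical, skip
step 6: unify e ~ c  [subst: {b:=c, d:=c} | 2 pending]
  bind e := c
step 7: unify c ~ c  [subst: {b:=c, d:=c, e:=c} | 1 pending]
  -> identical, skip
step 8: unify f ~ List a  [subst: {b:=c, d:=c, e:=c} | 0 pending]
  bind f := List a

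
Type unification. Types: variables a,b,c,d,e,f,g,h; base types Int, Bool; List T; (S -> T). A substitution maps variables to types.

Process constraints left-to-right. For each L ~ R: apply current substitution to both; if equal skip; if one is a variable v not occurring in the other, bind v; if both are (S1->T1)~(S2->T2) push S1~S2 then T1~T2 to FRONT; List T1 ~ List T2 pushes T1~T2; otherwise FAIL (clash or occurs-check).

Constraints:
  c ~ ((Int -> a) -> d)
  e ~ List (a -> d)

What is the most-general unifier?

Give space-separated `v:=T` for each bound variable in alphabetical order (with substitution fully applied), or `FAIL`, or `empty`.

Answer: c:=((Int -> a) -> d) e:=List (a -> d)

Derivation:
step 1: unify c ~ ((Int -> a) -> d)  [subst: {-} | 1 pending]
  bind c := ((Int -> a) -> d)
step 2: unify e ~ List (a -> d)  [subst: {c:=((Int -> a) -> d)} | 0 pending]
  bind e := List (a -> d)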